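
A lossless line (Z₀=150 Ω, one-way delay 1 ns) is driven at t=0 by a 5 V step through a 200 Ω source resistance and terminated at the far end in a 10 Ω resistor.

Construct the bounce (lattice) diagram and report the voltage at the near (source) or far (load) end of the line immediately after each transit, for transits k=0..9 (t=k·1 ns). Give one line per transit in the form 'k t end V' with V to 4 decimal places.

Γ_L=-0.875000, Γ_S=0.142857; launch V₁=5·150/350=2.142857
k=0 src: V=2.1429
k=1 load: inc=2.142857, refl=2.142857·-0.875000=-1.8750; V=0.000000+2.142857+-1.875000=0.2679
k=2 src: inc=-1.875000, refl=-1.875000·0.142857=-0.2679; V=2.142857+-1.875000+-0.267857=0.0000
k=3 load: inc=-0.267857, refl=-0.267857·-0.875000=0.2344; V=0.267857+-0.267857+0.234375=0.2344
k=4 src: inc=0.234375, refl=0.234375·0.142857=0.0335; V=0.000000+0.234375+0.033482=0.2679
k=5 load: inc=0.033482, refl=0.033482·-0.875000=-0.0293; V=0.234375+0.033482+-0.029297=0.2386
k=6 src: inc=-0.029297, refl=-0.029297·0.142857=-0.0042; V=0.267857+-0.029297+-0.004185=0.2344
k=7 load: inc=-0.004185, refl=-0.004185·-0.875000=0.0037; V=0.238560+-0.004185+0.003662=0.2380
k=8 src: inc=0.003662, refl=0.003662·0.142857=0.0005; V=0.234375+0.003662+0.000523=0.2386
k=9 load: inc=0.000523, refl=0.000523·-0.875000=-0.0005; V=0.238037+0.000523+-0.000458=0.2381

0 0 source 2.1429
1 1 load 0.2679
2 2 source 0.0000
3 3 load 0.2344
4 4 source 0.2679
5 5 load 0.2386
6 6 source 0.2344
7 7 load 0.2380
8 8 source 0.2386
9 9 load 0.2381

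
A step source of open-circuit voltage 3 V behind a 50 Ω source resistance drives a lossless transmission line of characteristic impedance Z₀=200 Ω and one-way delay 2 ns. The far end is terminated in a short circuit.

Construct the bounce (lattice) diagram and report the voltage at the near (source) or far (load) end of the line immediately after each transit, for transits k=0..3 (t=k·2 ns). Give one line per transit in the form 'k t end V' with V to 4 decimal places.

0 0 source 2.4000
1 2 load 0.0000
2 4 source 1.4400
3 6 load 0.0000

Γ_L=-1.000000, Γ_S=-0.600000; launch V₁=3·200/250=2.400000
k=0 src: V=2.4000
k=1 load: inc=2.400000, refl=2.400000·-1.000000=-2.4000; V=0.000000+2.400000+-2.400000=0.0000
k=2 src: inc=-2.400000, refl=-2.400000·-0.600000=1.4400; V=2.400000+-2.400000+1.440000=1.4400
k=3 load: inc=1.440000, refl=1.440000·-1.000000=-1.4400; V=0.000000+1.440000+-1.440000=0.0000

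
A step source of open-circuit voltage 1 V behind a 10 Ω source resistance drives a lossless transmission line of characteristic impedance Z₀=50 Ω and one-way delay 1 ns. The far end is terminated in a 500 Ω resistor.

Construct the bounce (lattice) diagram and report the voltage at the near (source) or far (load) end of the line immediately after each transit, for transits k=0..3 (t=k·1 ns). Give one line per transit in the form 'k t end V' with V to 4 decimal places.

0 0 source 0.8333
1 1 load 1.5152
2 2 source 1.0606
3 3 load 0.6887

Γ_L=0.818182, Γ_S=-0.666667; launch V₁=1·50/60=0.833333
k=0 src: V=0.8333
k=1 load: inc=0.833333, refl=0.833333·0.818182=0.6818; V=0.000000+0.833333+0.681818=1.5152
k=2 src: inc=0.681818, refl=0.681818·-0.666667=-0.4545; V=0.833333+0.681818+-0.454545=1.0606
k=3 load: inc=-0.454545, refl=-0.454545·0.818182=-0.3719; V=1.515152+-0.454545+-0.371901=0.6887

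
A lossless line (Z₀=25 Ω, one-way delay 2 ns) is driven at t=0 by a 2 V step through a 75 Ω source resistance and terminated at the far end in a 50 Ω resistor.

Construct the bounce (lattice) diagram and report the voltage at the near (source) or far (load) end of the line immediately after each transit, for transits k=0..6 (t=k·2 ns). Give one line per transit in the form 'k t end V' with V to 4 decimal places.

Γ_L=0.333333, Γ_S=0.500000; launch V₁=2·25/100=0.500000
k=0 src: V=0.5000
k=1 load: inc=0.500000, refl=0.500000·0.333333=0.1667; V=0.000000+0.500000+0.166667=0.6667
k=2 src: inc=0.166667, refl=0.166667·0.500000=0.0833; V=0.500000+0.166667+0.083333=0.7500
k=3 load: inc=0.083333, refl=0.083333·0.333333=0.0278; V=0.666667+0.083333+0.027778=0.7778
k=4 src: inc=0.027778, refl=0.027778·0.500000=0.0139; V=0.750000+0.027778+0.013889=0.7917
k=5 load: inc=0.013889, refl=0.013889·0.333333=0.0046; V=0.777778+0.013889+0.004630=0.7963
k=6 src: inc=0.004630, refl=0.004630·0.500000=0.0023; V=0.791667+0.004630+0.002315=0.7986

0 0 source 0.5000
1 2 load 0.6667
2 4 source 0.7500
3 6 load 0.7778
4 8 source 0.7917
5 10 load 0.7963
6 12 source 0.7986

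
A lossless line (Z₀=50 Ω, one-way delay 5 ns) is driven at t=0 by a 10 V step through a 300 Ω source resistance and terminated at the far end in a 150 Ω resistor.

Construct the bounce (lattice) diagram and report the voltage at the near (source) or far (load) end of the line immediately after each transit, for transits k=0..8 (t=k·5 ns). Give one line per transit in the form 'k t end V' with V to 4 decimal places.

Γ_L=0.500000, Γ_S=0.714286; launch V₁=10·50/350=1.428571
k=0 src: V=1.4286
k=1 load: inc=1.428571, refl=1.428571·0.500000=0.7143; V=0.000000+1.428571+0.714286=2.1429
k=2 src: inc=0.714286, refl=0.714286·0.714286=0.5102; V=1.428571+0.714286+0.510204=2.6531
k=3 load: inc=0.510204, refl=0.510204·0.500000=0.2551; V=2.142857+0.510204+0.255102=2.9082
k=4 src: inc=0.255102, refl=0.255102·0.714286=0.1822; V=2.653061+0.255102+0.182216=3.0904
k=5 load: inc=0.182216, refl=0.182216·0.500000=0.0911; V=2.908163+0.182216+0.091108=3.1815
k=6 src: inc=0.091108, refl=0.091108·0.714286=0.0651; V=3.090379+0.091108+0.065077=3.2466
k=7 load: inc=0.065077, refl=0.065077·0.500000=0.0325; V=3.181487+0.065077+0.032539=3.2791
k=8 src: inc=0.032539, refl=0.032539·0.714286=0.0232; V=3.246564+0.032539+0.023242=3.3023

0 0 source 1.4286
1 5 load 2.1429
2 10 source 2.6531
3 15 load 2.9082
4 20 source 3.0904
5 25 load 3.1815
6 30 source 3.2466
7 35 load 3.2791
8 40 source 3.3023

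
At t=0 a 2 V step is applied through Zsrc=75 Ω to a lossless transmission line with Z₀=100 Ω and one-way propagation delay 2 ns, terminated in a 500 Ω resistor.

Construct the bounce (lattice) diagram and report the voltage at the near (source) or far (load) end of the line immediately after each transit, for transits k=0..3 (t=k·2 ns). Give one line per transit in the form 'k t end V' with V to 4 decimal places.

0 0 source 1.1429
1 2 load 1.9048
2 4 source 1.7959
3 6 load 1.7234

Γ_L=0.666667, Γ_S=-0.142857; launch V₁=2·100/175=1.142857
k=0 src: V=1.1429
k=1 load: inc=1.142857, refl=1.142857·0.666667=0.7619; V=0.000000+1.142857+0.761905=1.9048
k=2 src: inc=0.761905, refl=0.761905·-0.142857=-0.1088; V=1.142857+0.761905+-0.108844=1.7959
k=3 load: inc=-0.108844, refl=-0.108844·0.666667=-0.0726; V=1.904762+-0.108844+-0.072562=1.7234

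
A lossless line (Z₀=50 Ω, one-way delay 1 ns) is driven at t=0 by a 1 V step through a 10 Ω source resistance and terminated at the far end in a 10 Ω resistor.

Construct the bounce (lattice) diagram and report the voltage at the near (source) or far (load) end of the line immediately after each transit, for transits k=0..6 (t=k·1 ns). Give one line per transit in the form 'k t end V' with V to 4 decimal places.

Γ_L=-0.666667, Γ_S=-0.666667; launch V₁=1·50/60=0.833333
k=0 src: V=0.8333
k=1 load: inc=0.833333, refl=0.833333·-0.666667=-0.5556; V=0.000000+0.833333+-0.555556=0.2778
k=2 src: inc=-0.555556, refl=-0.555556·-0.666667=0.3704; V=0.833333+-0.555556+0.370370=0.6481
k=3 load: inc=0.370370, refl=0.370370·-0.666667=-0.2469; V=0.277778+0.370370+-0.246914=0.4012
k=4 src: inc=-0.246914, refl=-0.246914·-0.666667=0.1646; V=0.648148+-0.246914+0.164609=0.5658
k=5 load: inc=0.164609, refl=0.164609·-0.666667=-0.1097; V=0.401235+0.164609+-0.109739=0.4561
k=6 src: inc=-0.109739, refl=-0.109739·-0.666667=0.0732; V=0.565844+-0.109739+0.073160=0.5293

0 0 source 0.8333
1 1 load 0.2778
2 2 source 0.6481
3 3 load 0.4012
4 4 source 0.5658
5 5 load 0.4561
6 6 source 0.5293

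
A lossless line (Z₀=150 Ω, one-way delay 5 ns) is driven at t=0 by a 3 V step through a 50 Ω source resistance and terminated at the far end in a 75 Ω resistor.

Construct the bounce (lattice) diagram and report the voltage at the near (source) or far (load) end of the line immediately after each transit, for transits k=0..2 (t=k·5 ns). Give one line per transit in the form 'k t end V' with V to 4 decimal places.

0 0 source 2.2500
1 5 load 1.5000
2 10 source 1.8750

Γ_L=-0.333333, Γ_S=-0.500000; launch V₁=3·150/200=2.250000
k=0 src: V=2.2500
k=1 load: inc=2.250000, refl=2.250000·-0.333333=-0.7500; V=0.000000+2.250000+-0.750000=1.5000
k=2 src: inc=-0.750000, refl=-0.750000·-0.500000=0.3750; V=2.250000+-0.750000+0.375000=1.8750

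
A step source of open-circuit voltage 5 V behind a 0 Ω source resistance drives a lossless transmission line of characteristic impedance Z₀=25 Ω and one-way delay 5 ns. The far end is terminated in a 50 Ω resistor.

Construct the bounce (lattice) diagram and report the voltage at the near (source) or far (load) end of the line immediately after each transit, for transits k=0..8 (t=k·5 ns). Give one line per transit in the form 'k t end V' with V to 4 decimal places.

0 0 source 5.0000
1 5 load 6.6667
2 10 source 5.0000
3 15 load 4.4444
4 20 source 5.0000
5 25 load 5.1852
6 30 source 5.0000
7 35 load 4.9383
8 40 source 5.0000

Γ_L=0.333333, Γ_S=-1.000000; launch V₁=5·25/25=5.000000
k=0 src: V=5.0000
k=1 load: inc=5.000000, refl=5.000000·0.333333=1.6667; V=0.000000+5.000000+1.666667=6.6667
k=2 src: inc=1.666667, refl=1.666667·-1.000000=-1.6667; V=5.000000+1.666667+-1.666667=5.0000
k=3 load: inc=-1.666667, refl=-1.666667·0.333333=-0.5556; V=6.666667+-1.666667+-0.555556=4.4444
k=4 src: inc=-0.555556, refl=-0.555556·-1.000000=0.5556; V=5.000000+-0.555556+0.555556=5.0000
k=5 load: inc=0.555556, refl=0.555556·0.333333=0.1852; V=4.444444+0.555556+0.185185=5.1852
k=6 src: inc=0.185185, refl=0.185185·-1.000000=-0.1852; V=5.000000+0.185185+-0.185185=5.0000
k=7 load: inc=-0.185185, refl=-0.185185·0.333333=-0.0617; V=5.185185+-0.185185+-0.061728=4.9383
k=8 src: inc=-0.061728, refl=-0.061728·-1.000000=0.0617; V=5.000000+-0.061728+0.061728=5.0000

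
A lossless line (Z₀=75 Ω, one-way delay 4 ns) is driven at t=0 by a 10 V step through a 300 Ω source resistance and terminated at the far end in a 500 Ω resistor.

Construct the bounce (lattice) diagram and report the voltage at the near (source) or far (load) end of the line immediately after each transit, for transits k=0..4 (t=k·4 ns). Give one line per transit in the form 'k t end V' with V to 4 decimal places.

0 0 source 2.0000
1 4 load 3.4783
2 8 source 4.3652
3 12 load 5.0208
4 16 source 5.4141

Γ_L=0.739130, Γ_S=0.600000; launch V₁=10·75/375=2.000000
k=0 src: V=2.0000
k=1 load: inc=2.000000, refl=2.000000·0.739130=1.4783; V=0.000000+2.000000+1.478261=3.4783
k=2 src: inc=1.478261, refl=1.478261·0.600000=0.8870; V=2.000000+1.478261+0.886957=4.3652
k=3 load: inc=0.886957, refl=0.886957·0.739130=0.6556; V=3.478261+0.886957+0.655577=5.0208
k=4 src: inc=0.655577, refl=0.655577·0.600000=0.3933; V=4.365217+0.655577+0.393346=5.4141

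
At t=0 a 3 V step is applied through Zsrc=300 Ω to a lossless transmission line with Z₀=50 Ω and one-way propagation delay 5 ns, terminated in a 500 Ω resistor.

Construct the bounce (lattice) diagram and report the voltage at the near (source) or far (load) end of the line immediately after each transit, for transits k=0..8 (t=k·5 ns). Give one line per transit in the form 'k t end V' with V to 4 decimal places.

0 0 source 0.4286
1 5 load 0.7792
2 10 source 1.0297
3 15 load 1.2346
4 20 source 1.3810
5 25 load 1.5007
6 30 source 1.5863
7 35 load 1.6563
8 40 source 1.7063

Γ_L=0.818182, Γ_S=0.714286; launch V₁=3·50/350=0.428571
k=0 src: V=0.4286
k=1 load: inc=0.428571, refl=0.428571·0.818182=0.3506; V=0.000000+0.428571+0.350649=0.7792
k=2 src: inc=0.350649, refl=0.350649·0.714286=0.2505; V=0.428571+0.350649+0.250464=1.0297
k=3 load: inc=0.250464, refl=0.250464·0.818182=0.2049; V=0.779221+0.250464+0.204925=1.2346
k=4 src: inc=0.204925, refl=0.204925·0.714286=0.1464; V=1.029685+0.204925+0.146375=1.3810
k=5 load: inc=0.146375, refl=0.146375·0.818182=0.1198; V=1.234610+0.146375+0.119761=1.5007
k=6 src: inc=0.119761, refl=0.119761·0.714286=0.0855; V=1.380985+0.119761+0.085544=1.5863
k=7 load: inc=0.085544, refl=0.085544·0.818182=0.0700; V=1.500746+0.085544+0.069990=1.6563
k=8 src: inc=0.069990, refl=0.069990·0.714286=0.0500; V=1.586290+0.069990+0.049993=1.7063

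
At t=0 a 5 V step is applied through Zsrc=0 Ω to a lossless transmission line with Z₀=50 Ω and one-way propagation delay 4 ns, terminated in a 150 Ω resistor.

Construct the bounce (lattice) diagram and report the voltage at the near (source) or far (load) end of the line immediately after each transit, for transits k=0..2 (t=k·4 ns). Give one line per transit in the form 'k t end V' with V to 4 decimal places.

0 0 source 5.0000
1 4 load 7.5000
2 8 source 5.0000

Γ_L=0.500000, Γ_S=-1.000000; launch V₁=5·50/50=5.000000
k=0 src: V=5.0000
k=1 load: inc=5.000000, refl=5.000000·0.500000=2.5000; V=0.000000+5.000000+2.500000=7.5000
k=2 src: inc=2.500000, refl=2.500000·-1.000000=-2.5000; V=5.000000+2.500000+-2.500000=5.0000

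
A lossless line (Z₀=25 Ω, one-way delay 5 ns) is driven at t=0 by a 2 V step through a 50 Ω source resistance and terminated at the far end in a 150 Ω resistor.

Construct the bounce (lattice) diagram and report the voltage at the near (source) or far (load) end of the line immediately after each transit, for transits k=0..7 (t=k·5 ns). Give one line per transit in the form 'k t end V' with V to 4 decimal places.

0 0 source 0.6667
1 5 load 1.1429
2 10 source 1.3016
3 15 load 1.4150
4 20 source 1.4528
5 25 load 1.4798
6 30 source 1.4888
7 35 load 1.4952

Γ_L=0.714286, Γ_S=0.333333; launch V₁=2·25/75=0.666667
k=0 src: V=0.6667
k=1 load: inc=0.666667, refl=0.666667·0.714286=0.4762; V=0.000000+0.666667+0.476190=1.1429
k=2 src: inc=0.476190, refl=0.476190·0.333333=0.1587; V=0.666667+0.476190+0.158730=1.3016
k=3 load: inc=0.158730, refl=0.158730·0.714286=0.1134; V=1.142857+0.158730+0.113379=1.4150
k=4 src: inc=0.113379, refl=0.113379·0.333333=0.0378; V=1.301587+0.113379+0.037793=1.4528
k=5 load: inc=0.037793, refl=0.037793·0.714286=0.0270; V=1.414966+0.037793+0.026995=1.4798
k=6 src: inc=0.026995, refl=0.026995·0.333333=0.0090; V=1.452759+0.026995+0.008998=1.4888
k=7 load: inc=0.008998, refl=0.008998·0.714286=0.0064; V=1.479754+0.008998+0.006427=1.4952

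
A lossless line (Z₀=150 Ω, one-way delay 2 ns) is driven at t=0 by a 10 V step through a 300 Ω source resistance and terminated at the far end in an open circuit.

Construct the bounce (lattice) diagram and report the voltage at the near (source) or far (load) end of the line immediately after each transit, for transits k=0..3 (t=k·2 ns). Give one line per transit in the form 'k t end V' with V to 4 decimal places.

0 0 source 3.3333
1 2 load 6.6667
2 4 source 7.7778
3 6 load 8.8889

Γ_L=1.000000, Γ_S=0.333333; launch V₁=10·150/450=3.333333
k=0 src: V=3.3333
k=1 load: inc=3.333333, refl=3.333333·1.000000=3.3333; V=0.000000+3.333333+3.333333=6.6667
k=2 src: inc=3.333333, refl=3.333333·0.333333=1.1111; V=3.333333+3.333333+1.111111=7.7778
k=3 load: inc=1.111111, refl=1.111111·1.000000=1.1111; V=6.666667+1.111111+1.111111=8.8889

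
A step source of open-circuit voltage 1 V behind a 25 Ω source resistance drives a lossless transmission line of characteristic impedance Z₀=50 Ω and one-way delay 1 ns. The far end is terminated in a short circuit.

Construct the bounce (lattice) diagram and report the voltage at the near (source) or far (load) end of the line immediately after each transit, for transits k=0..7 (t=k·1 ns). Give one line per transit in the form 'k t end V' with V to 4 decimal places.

Γ_L=-1.000000, Γ_S=-0.333333; launch V₁=1·50/75=0.666667
k=0 src: V=0.6667
k=1 load: inc=0.666667, refl=0.666667·-1.000000=-0.6667; V=0.000000+0.666667+-0.666667=0.0000
k=2 src: inc=-0.666667, refl=-0.666667·-0.333333=0.2222; V=0.666667+-0.666667+0.222222=0.2222
k=3 load: inc=0.222222, refl=0.222222·-1.000000=-0.2222; V=0.000000+0.222222+-0.222222=0.0000
k=4 src: inc=-0.222222, refl=-0.222222·-0.333333=0.0741; V=0.222222+-0.222222+0.074074=0.0741
k=5 load: inc=0.074074, refl=0.074074·-1.000000=-0.0741; V=0.000000+0.074074+-0.074074=0.0000
k=6 src: inc=-0.074074, refl=-0.074074·-0.333333=0.0247; V=0.074074+-0.074074+0.024691=0.0247
k=7 load: inc=0.024691, refl=0.024691·-1.000000=-0.0247; V=0.000000+0.024691+-0.024691=0.0000

0 0 source 0.6667
1 1 load 0.0000
2 2 source 0.2222
3 3 load 0.0000
4 4 source 0.0741
5 5 load 0.0000
6 6 source 0.0247
7 7 load 0.0000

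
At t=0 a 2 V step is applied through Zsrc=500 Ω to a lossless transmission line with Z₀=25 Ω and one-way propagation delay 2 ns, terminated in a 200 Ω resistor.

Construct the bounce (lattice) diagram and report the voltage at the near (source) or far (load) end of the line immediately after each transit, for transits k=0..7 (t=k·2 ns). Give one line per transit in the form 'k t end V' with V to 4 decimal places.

0 0 source 0.0952
1 2 load 0.1693
2 4 source 0.2363
3 6 load 0.2885
4 8 source 0.3356
5 10 load 0.3723
6 12 source 0.4055
7 14 load 0.4313

Γ_L=0.777778, Γ_S=0.904762; launch V₁=2·25/525=0.095238
k=0 src: V=0.0952
k=1 load: inc=0.095238, refl=0.095238·0.777778=0.0741; V=0.000000+0.095238+0.074074=0.1693
k=2 src: inc=0.074074, refl=0.074074·0.904762=0.0670; V=0.095238+0.074074+0.067019=0.2363
k=3 load: inc=0.067019, refl=0.067019·0.777778=0.0521; V=0.169312+0.067019+0.052126=0.2885
k=4 src: inc=0.052126, refl=0.052126·0.904762=0.0472; V=0.236332+0.052126+0.047162=0.3356
k=5 load: inc=0.047162, refl=0.047162·0.777778=0.0367; V=0.288458+0.047162+0.036681=0.3723
k=6 src: inc=0.036681, refl=0.036681·0.904762=0.0332; V=0.335620+0.036681+0.033188=0.4055
k=7 load: inc=0.033188, refl=0.033188·0.777778=0.0258; V=0.372301+0.033188+0.025813=0.4313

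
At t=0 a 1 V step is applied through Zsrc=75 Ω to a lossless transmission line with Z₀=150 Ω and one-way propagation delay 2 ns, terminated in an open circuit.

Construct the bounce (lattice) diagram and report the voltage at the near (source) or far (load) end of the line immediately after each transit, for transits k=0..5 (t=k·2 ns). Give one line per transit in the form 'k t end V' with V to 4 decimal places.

0 0 source 0.6667
1 2 load 1.3333
2 4 source 1.1111
3 6 load 0.8889
4 8 source 0.9630
5 10 load 1.0370

Γ_L=1.000000, Γ_S=-0.333333; launch V₁=1·150/225=0.666667
k=0 src: V=0.6667
k=1 load: inc=0.666667, refl=0.666667·1.000000=0.6667; V=0.000000+0.666667+0.666667=1.3333
k=2 src: inc=0.666667, refl=0.666667·-0.333333=-0.2222; V=0.666667+0.666667+-0.222222=1.1111
k=3 load: inc=-0.222222, refl=-0.222222·1.000000=-0.2222; V=1.333333+-0.222222+-0.222222=0.8889
k=4 src: inc=-0.222222, refl=-0.222222·-0.333333=0.0741; V=1.111111+-0.222222+0.074074=0.9630
k=5 load: inc=0.074074, refl=0.074074·1.000000=0.0741; V=0.888889+0.074074+0.074074=1.0370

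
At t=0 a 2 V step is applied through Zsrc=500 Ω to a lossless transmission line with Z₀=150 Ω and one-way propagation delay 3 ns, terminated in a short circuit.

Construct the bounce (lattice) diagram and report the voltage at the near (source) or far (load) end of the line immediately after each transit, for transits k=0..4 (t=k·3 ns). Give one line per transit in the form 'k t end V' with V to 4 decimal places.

0 0 source 0.4615
1 3 load 0.0000
2 6 source -0.2485
3 9 load 0.0000
4 12 source 0.1338

Γ_L=-1.000000, Γ_S=0.538462; launch V₁=2·150/650=0.461538
k=0 src: V=0.4615
k=1 load: inc=0.461538, refl=0.461538·-1.000000=-0.4615; V=0.000000+0.461538+-0.461538=0.0000
k=2 src: inc=-0.461538, refl=-0.461538·0.538462=-0.2485; V=0.461538+-0.461538+-0.248521=-0.2485
k=3 load: inc=-0.248521, refl=-0.248521·-1.000000=0.2485; V=0.000000+-0.248521+0.248521=0.0000
k=4 src: inc=0.248521, refl=0.248521·0.538462=0.1338; V=-0.248521+0.248521+0.133819=0.1338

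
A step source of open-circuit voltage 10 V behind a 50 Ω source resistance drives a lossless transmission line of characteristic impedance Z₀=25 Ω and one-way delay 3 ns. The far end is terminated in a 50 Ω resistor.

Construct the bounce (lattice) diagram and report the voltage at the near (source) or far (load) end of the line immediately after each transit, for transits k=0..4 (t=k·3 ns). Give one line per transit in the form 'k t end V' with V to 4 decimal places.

0 0 source 3.3333
1 3 load 4.4444
2 6 source 4.8148
3 9 load 4.9383
4 12 source 4.9794

Γ_L=0.333333, Γ_S=0.333333; launch V₁=10·25/75=3.333333
k=0 src: V=3.3333
k=1 load: inc=3.333333, refl=3.333333·0.333333=1.1111; V=0.000000+3.333333+1.111111=4.4444
k=2 src: inc=1.111111, refl=1.111111·0.333333=0.3704; V=3.333333+1.111111+0.370370=4.8148
k=3 load: inc=0.370370, refl=0.370370·0.333333=0.1235; V=4.444444+0.370370+0.123457=4.9383
k=4 src: inc=0.123457, refl=0.123457·0.333333=0.0412; V=4.814815+0.123457+0.041152=4.9794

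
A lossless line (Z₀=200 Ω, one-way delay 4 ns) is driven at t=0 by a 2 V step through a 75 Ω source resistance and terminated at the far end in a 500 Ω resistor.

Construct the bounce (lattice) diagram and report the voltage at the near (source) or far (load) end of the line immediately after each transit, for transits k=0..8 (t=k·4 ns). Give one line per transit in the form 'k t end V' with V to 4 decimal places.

0 0 source 1.4545
1 4 load 2.0779
2 8 source 1.7946
3 12 load 1.6731
4 16 source 1.7283
5 20 load 1.7520
6 24 source 1.7412
7 28 load 1.7366
8 32 source 1.7387

Γ_L=0.428571, Γ_S=-0.454545; launch V₁=2·200/275=1.454545
k=0 src: V=1.4545
k=1 load: inc=1.454545, refl=1.454545·0.428571=0.6234; V=0.000000+1.454545+0.623377=2.0779
k=2 src: inc=0.623377, refl=0.623377·-0.454545=-0.2834; V=1.454545+0.623377+-0.283353=1.7946
k=3 load: inc=-0.283353, refl=-0.283353·0.428571=-0.1214; V=2.077922+-0.283353+-0.121437=1.6731
k=4 src: inc=-0.121437, refl=-0.121437·-0.454545=0.0552; V=1.794569+-0.121437+0.055199=1.7283
k=5 load: inc=0.055199, refl=0.055199·0.428571=0.0237; V=1.673132+0.055199+0.023657=1.7520
k=6 src: inc=0.023657, refl=0.023657·-0.454545=-0.0108; V=1.728331+0.023657+-0.010753=1.7412
k=7 load: inc=-0.010753, refl=-0.010753·0.428571=-0.0046; V=1.751987+-0.010753+-0.004608=1.7366
k=8 src: inc=-0.004608, refl=-0.004608·-0.454545=0.0021; V=1.741234+-0.004608+0.002095=1.7387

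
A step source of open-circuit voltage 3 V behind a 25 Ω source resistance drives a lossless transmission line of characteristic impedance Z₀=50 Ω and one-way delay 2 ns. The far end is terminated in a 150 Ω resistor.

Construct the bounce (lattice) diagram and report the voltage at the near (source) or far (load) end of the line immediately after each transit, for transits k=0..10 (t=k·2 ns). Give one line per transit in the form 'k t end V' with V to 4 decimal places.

Γ_L=0.500000, Γ_S=-0.333333; launch V₁=3·50/75=2.000000
k=0 src: V=2.0000
k=1 load: inc=2.000000, refl=2.000000·0.500000=1.0000; V=0.000000+2.000000+1.000000=3.0000
k=2 src: inc=1.000000, refl=1.000000·-0.333333=-0.3333; V=2.000000+1.000000+-0.333333=2.6667
k=3 load: inc=-0.333333, refl=-0.333333·0.500000=-0.1667; V=3.000000+-0.333333+-0.166667=2.5000
k=4 src: inc=-0.166667, refl=-0.166667·-0.333333=0.0556; V=2.666667+-0.166667+0.055556=2.5556
k=5 load: inc=0.055556, refl=0.055556·0.500000=0.0278; V=2.500000+0.055556+0.027778=2.5833
k=6 src: inc=0.027778, refl=0.027778·-0.333333=-0.0093; V=2.555556+0.027778+-0.009259=2.5741
k=7 load: inc=-0.009259, refl=-0.009259·0.500000=-0.0046; V=2.583333+-0.009259+-0.004630=2.5694
k=8 src: inc=-0.004630, refl=-0.004630·-0.333333=0.0015; V=2.574074+-0.004630+0.001543=2.5710
k=9 load: inc=0.001543, refl=0.001543·0.500000=0.0008; V=2.569444+0.001543+0.000772=2.5718
k=10 src: inc=0.000772, refl=0.000772·-0.333333=-0.0003; V=2.570988+0.000772+-0.000257=2.5715

0 0 source 2.0000
1 2 load 3.0000
2 4 source 2.6667
3 6 load 2.5000
4 8 source 2.5556
5 10 load 2.5833
6 12 source 2.5741
7 14 load 2.5694
8 16 source 2.5710
9 18 load 2.5718
10 20 source 2.5715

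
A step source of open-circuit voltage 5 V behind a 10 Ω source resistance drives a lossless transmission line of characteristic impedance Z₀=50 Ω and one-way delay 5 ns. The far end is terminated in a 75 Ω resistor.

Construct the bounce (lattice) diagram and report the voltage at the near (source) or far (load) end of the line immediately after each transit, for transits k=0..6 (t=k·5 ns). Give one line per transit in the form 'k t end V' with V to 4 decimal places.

Γ_L=0.200000, Γ_S=-0.666667; launch V₁=5·50/60=4.166667
k=0 src: V=4.1667
k=1 load: inc=4.166667, refl=4.166667·0.200000=0.8333; V=0.000000+4.166667+0.833333=5.0000
k=2 src: inc=0.833333, refl=0.833333·-0.666667=-0.5556; V=4.166667+0.833333+-0.555556=4.4444
k=3 load: inc=-0.555556, refl=-0.555556·0.200000=-0.1111; V=5.000000+-0.555556+-0.111111=4.3333
k=4 src: inc=-0.111111, refl=-0.111111·-0.666667=0.0741; V=4.444444+-0.111111+0.074074=4.4074
k=5 load: inc=0.074074, refl=0.074074·0.200000=0.0148; V=4.333333+0.074074+0.014815=4.4222
k=6 src: inc=0.014815, refl=0.014815·-0.666667=-0.0099; V=4.407407+0.014815+-0.009877=4.4123

0 0 source 4.1667
1 5 load 5.0000
2 10 source 4.4444
3 15 load 4.3333
4 20 source 4.4074
5 25 load 4.4222
6 30 source 4.4123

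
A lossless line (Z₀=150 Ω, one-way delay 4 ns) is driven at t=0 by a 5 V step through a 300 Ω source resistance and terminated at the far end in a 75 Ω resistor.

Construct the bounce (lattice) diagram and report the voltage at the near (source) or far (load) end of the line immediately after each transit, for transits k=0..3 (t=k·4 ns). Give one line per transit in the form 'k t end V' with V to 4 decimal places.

Γ_L=-0.333333, Γ_S=0.333333; launch V₁=5·150/450=1.666667
k=0 src: V=1.6667
k=1 load: inc=1.666667, refl=1.666667·-0.333333=-0.5556; V=0.000000+1.666667+-0.555556=1.1111
k=2 src: inc=-0.555556, refl=-0.555556·0.333333=-0.1852; V=1.666667+-0.555556+-0.185185=0.9259
k=3 load: inc=-0.185185, refl=-0.185185·-0.333333=0.0617; V=1.111111+-0.185185+0.061728=0.9877

0 0 source 1.6667
1 4 load 1.1111
2 8 source 0.9259
3 12 load 0.9877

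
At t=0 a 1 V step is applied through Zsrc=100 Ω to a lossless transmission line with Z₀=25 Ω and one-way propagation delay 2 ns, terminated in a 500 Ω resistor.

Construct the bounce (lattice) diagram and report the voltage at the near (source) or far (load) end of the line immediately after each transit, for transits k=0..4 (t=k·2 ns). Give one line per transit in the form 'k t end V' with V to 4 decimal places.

Γ_L=0.904762, Γ_S=0.600000; launch V₁=1·25/125=0.200000
k=0 src: V=0.2000
k=1 load: inc=0.200000, refl=0.200000·0.904762=0.1810; V=0.000000+0.200000+0.180952=0.3810
k=2 src: inc=0.180952, refl=0.180952·0.600000=0.1086; V=0.200000+0.180952+0.108571=0.4895
k=3 load: inc=0.108571, refl=0.108571·0.904762=0.0982; V=0.380952+0.108571+0.098231=0.5878
k=4 src: inc=0.098231, refl=0.098231·0.600000=0.0589; V=0.489524+0.098231+0.058939=0.6467

0 0 source 0.2000
1 2 load 0.3810
2 4 source 0.4895
3 6 load 0.5878
4 8 source 0.6467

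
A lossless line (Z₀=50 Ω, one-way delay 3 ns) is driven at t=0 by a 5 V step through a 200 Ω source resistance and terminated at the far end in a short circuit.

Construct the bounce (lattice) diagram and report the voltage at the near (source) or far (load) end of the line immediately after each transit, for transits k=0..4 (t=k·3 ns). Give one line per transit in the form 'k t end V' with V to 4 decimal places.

Γ_L=-1.000000, Γ_S=0.600000; launch V₁=5·50/250=1.000000
k=0 src: V=1.0000
k=1 load: inc=1.000000, refl=1.000000·-1.000000=-1.0000; V=0.000000+1.000000+-1.000000=0.0000
k=2 src: inc=-1.000000, refl=-1.000000·0.600000=-0.6000; V=1.000000+-1.000000+-0.600000=-0.6000
k=3 load: inc=-0.600000, refl=-0.600000·-1.000000=0.6000; V=0.000000+-0.600000+0.600000=0.0000
k=4 src: inc=0.600000, refl=0.600000·0.600000=0.3600; V=-0.600000+0.600000+0.360000=0.3600

0 0 source 1.0000
1 3 load 0.0000
2 6 source -0.6000
3 9 load 0.0000
4 12 source 0.3600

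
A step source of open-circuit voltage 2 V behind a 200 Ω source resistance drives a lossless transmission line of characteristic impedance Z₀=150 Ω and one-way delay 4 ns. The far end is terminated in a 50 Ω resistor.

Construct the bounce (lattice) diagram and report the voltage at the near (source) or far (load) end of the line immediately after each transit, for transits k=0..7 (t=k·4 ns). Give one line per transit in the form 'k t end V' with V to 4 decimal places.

0 0 source 0.8571
1 4 load 0.4286
2 8 source 0.3673
3 12 load 0.3980
4 16 source 0.4023
5 20 load 0.4001
6 24 source 0.3998
7 28 load 0.4000

Γ_L=-0.500000, Γ_S=0.142857; launch V₁=2·150/350=0.857143
k=0 src: V=0.8571
k=1 load: inc=0.857143, refl=0.857143·-0.500000=-0.4286; V=0.000000+0.857143+-0.428571=0.4286
k=2 src: inc=-0.428571, refl=-0.428571·0.142857=-0.0612; V=0.857143+-0.428571+-0.061224=0.3673
k=3 load: inc=-0.061224, refl=-0.061224·-0.500000=0.0306; V=0.428571+-0.061224+0.030612=0.3980
k=4 src: inc=0.030612, refl=0.030612·0.142857=0.0044; V=0.367347+0.030612+0.004373=0.4023
k=5 load: inc=0.004373, refl=0.004373·-0.500000=-0.0022; V=0.397959+0.004373+-0.002187=0.4001
k=6 src: inc=-0.002187, refl=-0.002187·0.142857=-0.0003; V=0.402332+-0.002187+-0.000312=0.3998
k=7 load: inc=-0.000312, refl=-0.000312·-0.500000=0.0002; V=0.400146+-0.000312+0.000156=0.4000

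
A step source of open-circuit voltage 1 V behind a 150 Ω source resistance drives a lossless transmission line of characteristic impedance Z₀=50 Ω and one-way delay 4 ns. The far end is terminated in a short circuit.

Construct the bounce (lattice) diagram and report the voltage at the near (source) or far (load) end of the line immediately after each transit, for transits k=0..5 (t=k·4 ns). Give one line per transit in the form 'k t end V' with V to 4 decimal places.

Γ_L=-1.000000, Γ_S=0.500000; launch V₁=1·50/200=0.250000
k=0 src: V=0.2500
k=1 load: inc=0.250000, refl=0.250000·-1.000000=-0.2500; V=0.000000+0.250000+-0.250000=0.0000
k=2 src: inc=-0.250000, refl=-0.250000·0.500000=-0.1250; V=0.250000+-0.250000+-0.125000=-0.1250
k=3 load: inc=-0.125000, refl=-0.125000·-1.000000=0.1250; V=0.000000+-0.125000+0.125000=0.0000
k=4 src: inc=0.125000, refl=0.125000·0.500000=0.0625; V=-0.125000+0.125000+0.062500=0.0625
k=5 load: inc=0.062500, refl=0.062500·-1.000000=-0.0625; V=0.000000+0.062500+-0.062500=0.0000

0 0 source 0.2500
1 4 load 0.0000
2 8 source -0.1250
3 12 load 0.0000
4 16 source 0.0625
5 20 load 0.0000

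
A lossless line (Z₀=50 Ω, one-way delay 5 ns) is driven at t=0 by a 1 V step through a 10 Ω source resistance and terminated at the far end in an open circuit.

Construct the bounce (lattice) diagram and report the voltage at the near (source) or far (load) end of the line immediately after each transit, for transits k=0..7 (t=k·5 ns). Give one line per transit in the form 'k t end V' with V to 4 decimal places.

0 0 source 0.8333
1 5 load 1.6667
2 10 source 1.1111
3 15 load 0.5556
4 20 source 0.9259
5 25 load 1.2963
6 30 source 1.0494
7 35 load 0.8025

Γ_L=1.000000, Γ_S=-0.666667; launch V₁=1·50/60=0.833333
k=0 src: V=0.8333
k=1 load: inc=0.833333, refl=0.833333·1.000000=0.8333; V=0.000000+0.833333+0.833333=1.6667
k=2 src: inc=0.833333, refl=0.833333·-0.666667=-0.5556; V=0.833333+0.833333+-0.555556=1.1111
k=3 load: inc=-0.555556, refl=-0.555556·1.000000=-0.5556; V=1.666667+-0.555556+-0.555556=0.5556
k=4 src: inc=-0.555556, refl=-0.555556·-0.666667=0.3704; V=1.111111+-0.555556+0.370370=0.9259
k=5 load: inc=0.370370, refl=0.370370·1.000000=0.3704; V=0.555556+0.370370+0.370370=1.2963
k=6 src: inc=0.370370, refl=0.370370·-0.666667=-0.2469; V=0.925926+0.370370+-0.246914=1.0494
k=7 load: inc=-0.246914, refl=-0.246914·1.000000=-0.2469; V=1.296296+-0.246914+-0.246914=0.8025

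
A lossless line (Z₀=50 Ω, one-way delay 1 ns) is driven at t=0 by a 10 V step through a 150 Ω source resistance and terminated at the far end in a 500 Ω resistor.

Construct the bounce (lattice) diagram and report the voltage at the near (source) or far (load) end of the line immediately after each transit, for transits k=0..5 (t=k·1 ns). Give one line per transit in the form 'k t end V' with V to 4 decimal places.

0 0 source 2.5000
1 1 load 4.5455
2 2 source 5.5682
3 3 load 6.4050
4 4 source 6.8233
5 5 load 7.1657

Γ_L=0.818182, Γ_S=0.500000; launch V₁=10·50/200=2.500000
k=0 src: V=2.5000
k=1 load: inc=2.500000, refl=2.500000·0.818182=2.0455; V=0.000000+2.500000+2.045455=4.5455
k=2 src: inc=2.045455, refl=2.045455·0.500000=1.0227; V=2.500000+2.045455+1.022727=5.5682
k=3 load: inc=1.022727, refl=1.022727·0.818182=0.8368; V=4.545455+1.022727+0.836777=6.4050
k=4 src: inc=0.836777, refl=0.836777·0.500000=0.4184; V=5.568182+0.836777+0.418388=6.8233
k=5 load: inc=0.418388, refl=0.418388·0.818182=0.3423; V=6.404959+0.418388+0.342318=7.1657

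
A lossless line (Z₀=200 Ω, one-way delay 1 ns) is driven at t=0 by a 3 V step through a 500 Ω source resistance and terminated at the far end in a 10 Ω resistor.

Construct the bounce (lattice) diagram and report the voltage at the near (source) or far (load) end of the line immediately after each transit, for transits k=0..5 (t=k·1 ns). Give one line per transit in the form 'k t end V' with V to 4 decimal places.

0 0 source 0.8571
1 1 load 0.0816
2 2 source -0.2507
3 3 load 0.0500
4 4 source 0.1789
5 5 load 0.0623

Γ_L=-0.904762, Γ_S=0.428571; launch V₁=3·200/700=0.857143
k=0 src: V=0.8571
k=1 load: inc=0.857143, refl=0.857143·-0.904762=-0.7755; V=0.000000+0.857143+-0.775510=0.0816
k=2 src: inc=-0.775510, refl=-0.775510·0.428571=-0.3324; V=0.857143+-0.775510+-0.332362=-0.2507
k=3 load: inc=-0.332362, refl=-0.332362·-0.904762=0.3007; V=0.081633+-0.332362+0.300708=0.0500
k=4 src: inc=0.300708, refl=0.300708·0.428571=0.1289; V=-0.250729+0.300708+0.128875=0.1789
k=5 load: inc=0.128875, refl=0.128875·-0.904762=-0.1166; V=0.049979+0.128875+-0.116601=0.0623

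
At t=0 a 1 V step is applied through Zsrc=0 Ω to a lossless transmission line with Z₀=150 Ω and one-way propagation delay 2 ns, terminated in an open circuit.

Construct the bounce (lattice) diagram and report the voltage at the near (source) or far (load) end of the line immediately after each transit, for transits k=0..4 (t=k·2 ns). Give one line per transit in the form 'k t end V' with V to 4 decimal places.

Γ_L=1.000000, Γ_S=-1.000000; launch V₁=1·150/150=1.000000
k=0 src: V=1.0000
k=1 load: inc=1.000000, refl=1.000000·1.000000=1.0000; V=0.000000+1.000000+1.000000=2.0000
k=2 src: inc=1.000000, refl=1.000000·-1.000000=-1.0000; V=1.000000+1.000000+-1.000000=1.0000
k=3 load: inc=-1.000000, refl=-1.000000·1.000000=-1.0000; V=2.000000+-1.000000+-1.000000=0.0000
k=4 src: inc=-1.000000, refl=-1.000000·-1.000000=1.0000; V=1.000000+-1.000000+1.000000=1.0000

0 0 source 1.0000
1 2 load 2.0000
2 4 source 1.0000
3 6 load 0.0000
4 8 source 1.0000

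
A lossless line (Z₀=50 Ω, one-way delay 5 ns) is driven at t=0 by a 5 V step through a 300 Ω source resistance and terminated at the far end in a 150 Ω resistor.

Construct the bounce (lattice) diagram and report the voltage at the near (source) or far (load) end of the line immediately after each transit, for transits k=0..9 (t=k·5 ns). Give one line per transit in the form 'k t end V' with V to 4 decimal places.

0 0 source 0.7143
1 5 load 1.0714
2 10 source 1.3265
3 15 load 1.4541
4 20 source 1.5452
5 25 load 1.5907
6 30 source 1.6233
7 35 load 1.6396
8 40 source 1.6512
9 45 load 1.6570

Γ_L=0.500000, Γ_S=0.714286; launch V₁=5·50/350=0.714286
k=0 src: V=0.7143
k=1 load: inc=0.714286, refl=0.714286·0.500000=0.3571; V=0.000000+0.714286+0.357143=1.0714
k=2 src: inc=0.357143, refl=0.357143·0.714286=0.2551; V=0.714286+0.357143+0.255102=1.3265
k=3 load: inc=0.255102, refl=0.255102·0.500000=0.1276; V=1.071429+0.255102+0.127551=1.4541
k=4 src: inc=0.127551, refl=0.127551·0.714286=0.0911; V=1.326531+0.127551+0.091108=1.5452
k=5 load: inc=0.091108, refl=0.091108·0.500000=0.0456; V=1.454082+0.091108+0.045554=1.5907
k=6 src: inc=0.045554, refl=0.045554·0.714286=0.0325; V=1.545190+0.045554+0.032539=1.6233
k=7 load: inc=0.032539, refl=0.032539·0.500000=0.0163; V=1.590743+0.032539+0.016269=1.6396
k=8 src: inc=0.016269, refl=0.016269·0.714286=0.0116; V=1.623282+0.016269+0.011621=1.6512
k=9 load: inc=0.011621, refl=0.011621·0.500000=0.0058; V=1.639551+0.011621+0.005810=1.6570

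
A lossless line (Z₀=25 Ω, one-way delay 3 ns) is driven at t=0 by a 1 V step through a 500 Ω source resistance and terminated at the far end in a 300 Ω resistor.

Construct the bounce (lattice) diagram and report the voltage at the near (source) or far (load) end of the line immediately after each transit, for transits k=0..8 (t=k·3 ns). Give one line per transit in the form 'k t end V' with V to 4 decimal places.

0 0 source 0.0476
1 3 load 0.0879
2 6 source 0.1244
3 9 load 0.1552
4 12 source 0.1831
5 15 load 0.2067
6 18 source 0.2281
7 21 load 0.2462
8 24 source 0.2625

Γ_L=0.846154, Γ_S=0.904762; launch V₁=1·25/525=0.047619
k=0 src: V=0.0476
k=1 load: inc=0.047619, refl=0.047619·0.846154=0.0403; V=0.000000+0.047619+0.040293=0.0879
k=2 src: inc=0.040293, refl=0.040293·0.904762=0.0365; V=0.047619+0.040293+0.036456=0.1244
k=3 load: inc=0.036456, refl=0.036456·0.846154=0.0308; V=0.087912+0.036456+0.030847=0.1552
k=4 src: inc=0.030847, refl=0.030847·0.904762=0.0279; V=0.124368+0.030847+0.027909=0.1831
k=5 load: inc=0.027909, refl=0.027909·0.846154=0.0236; V=0.155215+0.027909+0.023616=0.2067
k=6 src: inc=0.023616, refl=0.023616·0.904762=0.0214; V=0.183124+0.023616+0.021366=0.2281
k=7 load: inc=0.021366, refl=0.021366·0.846154=0.0181; V=0.206739+0.021366+0.018079=0.2462
k=8 src: inc=0.018079, refl=0.018079·0.904762=0.0164; V=0.228106+0.018079+0.016357=0.2625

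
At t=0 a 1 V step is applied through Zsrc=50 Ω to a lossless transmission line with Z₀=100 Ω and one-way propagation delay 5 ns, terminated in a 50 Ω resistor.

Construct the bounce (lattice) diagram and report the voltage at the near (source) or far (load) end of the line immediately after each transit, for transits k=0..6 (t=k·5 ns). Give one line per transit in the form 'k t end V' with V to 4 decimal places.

0 0 source 0.6667
1 5 load 0.4444
2 10 source 0.5185
3 15 load 0.4938
4 20 source 0.5021
5 25 load 0.4993
6 30 source 0.5002

Γ_L=-0.333333, Γ_S=-0.333333; launch V₁=1·100/150=0.666667
k=0 src: V=0.6667
k=1 load: inc=0.666667, refl=0.666667·-0.333333=-0.2222; V=0.000000+0.666667+-0.222222=0.4444
k=2 src: inc=-0.222222, refl=-0.222222·-0.333333=0.0741; V=0.666667+-0.222222+0.074074=0.5185
k=3 load: inc=0.074074, refl=0.074074·-0.333333=-0.0247; V=0.444444+0.074074+-0.024691=0.4938
k=4 src: inc=-0.024691, refl=-0.024691·-0.333333=0.0082; V=0.518519+-0.024691+0.008230=0.5021
k=5 load: inc=0.008230, refl=0.008230·-0.333333=-0.0027; V=0.493827+0.008230+-0.002743=0.4993
k=6 src: inc=-0.002743, refl=-0.002743·-0.333333=0.0009; V=0.502058+-0.002743+0.000914=0.5002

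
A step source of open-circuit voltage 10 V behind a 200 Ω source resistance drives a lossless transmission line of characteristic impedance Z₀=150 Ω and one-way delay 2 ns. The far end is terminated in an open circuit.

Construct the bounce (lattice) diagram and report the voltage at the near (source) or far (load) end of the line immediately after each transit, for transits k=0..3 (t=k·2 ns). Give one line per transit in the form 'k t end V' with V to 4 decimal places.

0 0 source 4.2857
1 2 load 8.5714
2 4 source 9.1837
3 6 load 9.7959

Γ_L=1.000000, Γ_S=0.142857; launch V₁=10·150/350=4.285714
k=0 src: V=4.2857
k=1 load: inc=4.285714, refl=4.285714·1.000000=4.2857; V=0.000000+4.285714+4.285714=8.5714
k=2 src: inc=4.285714, refl=4.285714·0.142857=0.6122; V=4.285714+4.285714+0.612245=9.1837
k=3 load: inc=0.612245, refl=0.612245·1.000000=0.6122; V=8.571429+0.612245+0.612245=9.7959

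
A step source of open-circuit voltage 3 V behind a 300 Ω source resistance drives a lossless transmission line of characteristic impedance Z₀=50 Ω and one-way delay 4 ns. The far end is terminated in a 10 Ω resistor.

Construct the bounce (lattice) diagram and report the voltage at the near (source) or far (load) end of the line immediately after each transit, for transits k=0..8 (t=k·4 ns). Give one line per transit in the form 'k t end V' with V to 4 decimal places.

0 0 source 0.4286
1 4 load 0.1429
2 8 source -0.0612
3 12 load 0.0748
4 16 source 0.1720
5 20 load 0.1072
6 24 source 0.0609
7 28 load 0.0918
8 32 source 0.1138

Γ_L=-0.666667, Γ_S=0.714286; launch V₁=3·50/350=0.428571
k=0 src: V=0.4286
k=1 load: inc=0.428571, refl=0.428571·-0.666667=-0.2857; V=0.000000+0.428571+-0.285714=0.1429
k=2 src: inc=-0.285714, refl=-0.285714·0.714286=-0.2041; V=0.428571+-0.285714+-0.204082=-0.0612
k=3 load: inc=-0.204082, refl=-0.204082·-0.666667=0.1361; V=0.142857+-0.204082+0.136054=0.0748
k=4 src: inc=0.136054, refl=0.136054·0.714286=0.0972; V=-0.061224+0.136054+0.097182=0.1720
k=5 load: inc=0.097182, refl=0.097182·-0.666667=-0.0648; V=0.074830+0.097182+-0.064788=0.1072
k=6 src: inc=-0.064788, refl=-0.064788·0.714286=-0.0463; V=0.172012+-0.064788+-0.046277=0.0609
k=7 load: inc=-0.046277, refl=-0.046277·-0.666667=0.0309; V=0.107224+-0.046277+0.030851=0.0918
k=8 src: inc=0.030851, refl=0.030851·0.714286=0.0220; V=0.060947+0.030851+0.022037=0.1138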